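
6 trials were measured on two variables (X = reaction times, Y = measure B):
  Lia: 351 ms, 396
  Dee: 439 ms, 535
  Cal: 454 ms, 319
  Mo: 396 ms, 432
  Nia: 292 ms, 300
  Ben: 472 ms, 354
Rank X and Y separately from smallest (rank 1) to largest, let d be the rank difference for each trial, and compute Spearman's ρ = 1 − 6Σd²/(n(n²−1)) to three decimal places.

Ranks of variable 1: 2, 4, 5, 3, 1, 6
Ranks of variable 2: 4, 6, 2, 5, 1, 3
d = r₁ − r₂: -2, -2, 3, -2, 0, 3
d²: 4, 4, 9, 4, 0, 9; Σd² = 30
ρ = 1 − 6·30/(6·35) = 1 − 180/210 = 0.143

0.143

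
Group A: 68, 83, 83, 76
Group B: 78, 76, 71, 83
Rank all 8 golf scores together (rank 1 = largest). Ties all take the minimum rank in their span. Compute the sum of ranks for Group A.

15

Sorted (descending): 83, 83, 83, 78, 76, 76, 71, 68
The 3 values of 83 occupy positions 1–3 → each gets rank 1.
The 2 values of 76 occupy positions 5–6 → each gets rank 5.
Group A values → pooled ranks: 68→8, 83→1, 83→1, 76→5
Rank sum = 8 + 1 + 1 + 5 = 15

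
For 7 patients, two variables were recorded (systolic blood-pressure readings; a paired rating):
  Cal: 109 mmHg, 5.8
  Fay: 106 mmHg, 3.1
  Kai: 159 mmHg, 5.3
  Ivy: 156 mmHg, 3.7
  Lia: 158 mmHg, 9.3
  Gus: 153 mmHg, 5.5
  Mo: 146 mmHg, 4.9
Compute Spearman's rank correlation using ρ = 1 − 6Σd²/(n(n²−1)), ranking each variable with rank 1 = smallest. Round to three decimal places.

Ranks of variable 1: 2, 1, 7, 5, 6, 4, 3
Ranks of variable 2: 6, 1, 4, 2, 7, 5, 3
d = r₁ − r₂: -4, 0, 3, 3, -1, -1, 0
d²: 16, 0, 9, 9, 1, 1, 0; Σd² = 36
ρ = 1 − 6·36/(7·48) = 1 − 216/336 = 0.357

0.357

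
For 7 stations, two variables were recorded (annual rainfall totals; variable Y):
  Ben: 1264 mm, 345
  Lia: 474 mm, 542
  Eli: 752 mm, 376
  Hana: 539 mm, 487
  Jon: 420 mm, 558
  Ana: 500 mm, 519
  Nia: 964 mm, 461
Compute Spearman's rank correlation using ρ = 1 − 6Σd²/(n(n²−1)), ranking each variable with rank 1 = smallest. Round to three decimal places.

Ranks of variable 1: 7, 2, 5, 4, 1, 3, 6
Ranks of variable 2: 1, 6, 2, 4, 7, 5, 3
d = r₁ − r₂: 6, -4, 3, 0, -6, -2, 3
d²: 36, 16, 9, 0, 36, 4, 9; Σd² = 110
ρ = 1 − 6·110/(7·48) = 1 − 660/336 = -0.964

-0.964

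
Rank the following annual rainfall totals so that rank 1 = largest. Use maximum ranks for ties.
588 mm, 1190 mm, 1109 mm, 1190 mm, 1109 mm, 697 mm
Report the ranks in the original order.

6, 2, 4, 2, 4, 5

Sorted (descending): 1190, 1190, 1109, 1109, 697, 588
The 2 values of 1190 occupy positions 1–2 → each gets rank 2.
The 2 values of 1109 occupy positions 3–4 → each gets rank 4.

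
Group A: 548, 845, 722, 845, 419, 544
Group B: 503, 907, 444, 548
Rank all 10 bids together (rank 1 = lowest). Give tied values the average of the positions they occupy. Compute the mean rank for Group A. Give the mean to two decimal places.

Sorted (ascending): 419, 444, 503, 544, 548, 548, 722, 845, 845, 907
The 2 values of 548 occupy positions 5–6 → average rank (5+6)/2 = 5.5.
The 2 values of 845 occupy positions 8–9 → average rank (8+9)/2 = 8.5.
Group A values → pooled ranks: 548→5.5, 845→8.5, 722→7, 845→8.5, 419→1, 544→4
Mean rank = (5.5 + 8.5 + 7 + 8.5 + 1 + 4) / 6 = 5.75

5.75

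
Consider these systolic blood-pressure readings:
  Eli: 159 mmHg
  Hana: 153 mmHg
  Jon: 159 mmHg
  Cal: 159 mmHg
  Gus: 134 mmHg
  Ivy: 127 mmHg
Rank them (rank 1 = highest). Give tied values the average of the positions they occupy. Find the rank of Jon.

Sorted (descending): 159, 159, 159, 153, 134, 127
The 3 values of 159 occupy positions 1–3 → average rank 2.
Jon has value 159 mmHg → rank 2.

2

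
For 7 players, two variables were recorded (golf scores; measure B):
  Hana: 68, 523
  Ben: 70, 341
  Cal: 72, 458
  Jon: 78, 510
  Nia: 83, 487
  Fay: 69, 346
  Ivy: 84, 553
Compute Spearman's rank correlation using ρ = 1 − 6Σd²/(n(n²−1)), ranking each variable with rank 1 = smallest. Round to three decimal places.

0.393

Ranks of variable 1: 1, 3, 4, 5, 6, 2, 7
Ranks of variable 2: 6, 1, 3, 5, 4, 2, 7
d = r₁ − r₂: -5, 2, 1, 0, 2, 0, 0
d²: 25, 4, 1, 0, 4, 0, 0; Σd² = 34
ρ = 1 − 6·34/(7·48) = 1 − 204/336 = 0.393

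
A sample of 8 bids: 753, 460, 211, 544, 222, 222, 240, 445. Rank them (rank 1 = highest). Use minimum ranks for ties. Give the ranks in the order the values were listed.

Sorted (descending): 753, 544, 460, 445, 240, 222, 222, 211
The 2 values of 222 occupy positions 6–7 → each gets rank 6.

1, 3, 8, 2, 6, 6, 5, 4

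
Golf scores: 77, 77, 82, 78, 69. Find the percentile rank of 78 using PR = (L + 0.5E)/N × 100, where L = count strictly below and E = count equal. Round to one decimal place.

N = 5.
Strictly below 78: 3. Equal to 78: 1.
PR = (3 + 0.5·1)/5 × 100 = 70.0

70.0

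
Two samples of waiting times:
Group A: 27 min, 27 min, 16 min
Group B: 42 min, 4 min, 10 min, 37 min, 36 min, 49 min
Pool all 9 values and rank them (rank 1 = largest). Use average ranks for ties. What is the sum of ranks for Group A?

18

Sorted (descending): 49, 42, 37, 36, 27, 27, 16, 10, 4
The 2 values of 27 occupy positions 5–6 → average rank (5+6)/2 = 5.5.
Group A values → pooled ranks: 27→5.5, 27→5.5, 16→7
Rank sum = 5.5 + 5.5 + 7 = 18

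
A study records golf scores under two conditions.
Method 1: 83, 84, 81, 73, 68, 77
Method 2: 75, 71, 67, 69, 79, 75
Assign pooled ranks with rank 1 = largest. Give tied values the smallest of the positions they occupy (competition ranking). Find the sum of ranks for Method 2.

Sorted (descending): 84, 83, 81, 79, 77, 75, 75, 73, 71, 69, 68, 67
The 2 values of 75 occupy positions 6–7 → each gets rank 6.
Method 2 values → pooled ranks: 75→6, 71→9, 67→12, 69→10, 79→4, 75→6
Rank sum = 6 + 9 + 12 + 10 + 4 + 6 = 47

47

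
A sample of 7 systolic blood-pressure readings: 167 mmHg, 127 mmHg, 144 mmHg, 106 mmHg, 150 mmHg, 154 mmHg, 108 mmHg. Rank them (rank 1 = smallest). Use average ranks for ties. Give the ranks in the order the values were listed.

Sorted (ascending): 106, 108, 127, 144, 150, 154, 167
No ties — each value takes its position as its rank.

7, 3, 4, 1, 5, 6, 2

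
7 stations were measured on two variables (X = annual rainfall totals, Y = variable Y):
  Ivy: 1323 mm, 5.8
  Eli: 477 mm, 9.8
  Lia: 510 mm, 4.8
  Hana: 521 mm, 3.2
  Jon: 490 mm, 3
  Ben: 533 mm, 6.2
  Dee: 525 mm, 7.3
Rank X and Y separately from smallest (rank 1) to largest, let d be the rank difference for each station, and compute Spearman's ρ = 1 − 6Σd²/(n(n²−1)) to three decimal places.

Ranks of variable 1: 7, 1, 3, 4, 2, 6, 5
Ranks of variable 2: 4, 7, 3, 2, 1, 5, 6
d = r₁ − r₂: 3, -6, 0, 2, 1, 1, -1
d²: 9, 36, 0, 4, 1, 1, 1; Σd² = 52
ρ = 1 − 6·52/(7·48) = 1 − 312/336 = 0.071

0.071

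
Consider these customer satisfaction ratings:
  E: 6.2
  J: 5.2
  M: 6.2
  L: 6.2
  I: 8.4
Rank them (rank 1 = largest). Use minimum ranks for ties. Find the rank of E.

Sorted (descending): 8.4, 6.2, 6.2, 6.2, 5.2
The 3 values of 6.2 occupy positions 2–4 → each gets rank 2.
E has value 6.2 → rank 2.

2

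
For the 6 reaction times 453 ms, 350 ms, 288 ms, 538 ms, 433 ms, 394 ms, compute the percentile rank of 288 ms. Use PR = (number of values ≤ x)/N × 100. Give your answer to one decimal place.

16.7

N = 6.
Strictly below 288: 0. Equal to 288: 1.
PR = 1/6 × 100 = 16.7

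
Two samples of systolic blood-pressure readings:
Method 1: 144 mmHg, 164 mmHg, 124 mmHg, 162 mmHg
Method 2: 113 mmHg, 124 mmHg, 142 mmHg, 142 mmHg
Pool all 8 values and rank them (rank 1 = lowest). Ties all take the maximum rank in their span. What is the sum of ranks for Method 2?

Sorted (ascending): 113, 124, 124, 142, 142, 144, 162, 164
The 2 values of 124 occupy positions 2–3 → each gets rank 3.
The 2 values of 142 occupy positions 4–5 → each gets rank 5.
Method 2 values → pooled ranks: 113→1, 124→3, 142→5, 142→5
Rank sum = 1 + 3 + 5 + 5 = 14

14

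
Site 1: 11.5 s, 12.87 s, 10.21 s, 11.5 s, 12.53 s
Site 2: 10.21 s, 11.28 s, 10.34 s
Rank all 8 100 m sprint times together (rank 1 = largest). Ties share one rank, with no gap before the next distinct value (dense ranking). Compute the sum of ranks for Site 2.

Sorted (descending): 12.87, 12.53, 11.5, 11.5, 11.28, 10.34, 10.21, 10.21
The 2 values of 11.5 share dense rank 3.
The 2 values of 10.21 share dense rank 6.
Remaining distinct values take the next consecutive integers.
Site 2 values → pooled ranks: 10.21→6, 11.28→4, 10.34→5
Rank sum = 6 + 4 + 5 = 15

15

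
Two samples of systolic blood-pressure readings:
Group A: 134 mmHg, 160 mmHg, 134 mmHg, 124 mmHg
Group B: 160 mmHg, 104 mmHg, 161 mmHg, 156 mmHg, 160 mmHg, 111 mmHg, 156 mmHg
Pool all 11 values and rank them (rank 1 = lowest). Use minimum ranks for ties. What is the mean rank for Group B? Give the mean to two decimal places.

Sorted (ascending): 104, 111, 124, 134, 134, 156, 156, 160, 160, 160, 161
The 2 values of 134 occupy positions 4–5 → each gets rank 4.
The 2 values of 156 occupy positions 6–7 → each gets rank 6.
The 3 values of 160 occupy positions 8–10 → each gets rank 8.
Group B values → pooled ranks: 160→8, 104→1, 161→11, 156→6, 160→8, 111→2, 156→6
Mean rank = (8 + 1 + 11 + 6 + 8 + 2 + 6) / 7 = 6.00

6.00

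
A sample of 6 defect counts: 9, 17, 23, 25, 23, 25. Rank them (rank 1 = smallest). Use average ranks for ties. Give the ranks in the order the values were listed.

1, 2, 3.5, 5.5, 3.5, 5.5

Sorted (ascending): 9, 17, 23, 23, 25, 25
The 2 values of 23 occupy positions 3–4 → average rank (3+4)/2 = 3.5.
The 2 values of 25 occupy positions 5–6 → average rank (5+6)/2 = 5.5.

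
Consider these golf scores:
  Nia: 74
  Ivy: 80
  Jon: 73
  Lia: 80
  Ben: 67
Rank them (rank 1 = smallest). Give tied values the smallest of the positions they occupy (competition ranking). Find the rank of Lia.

4

Sorted (ascending): 67, 73, 74, 80, 80
The 2 values of 80 occupy positions 4–5 → each gets rank 4.
Lia has value 80 → rank 4.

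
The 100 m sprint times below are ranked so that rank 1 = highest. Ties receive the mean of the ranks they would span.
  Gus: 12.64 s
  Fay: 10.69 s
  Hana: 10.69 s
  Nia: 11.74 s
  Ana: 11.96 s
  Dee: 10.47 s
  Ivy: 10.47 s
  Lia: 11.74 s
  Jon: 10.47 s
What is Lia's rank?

Sorted (descending): 12.64, 11.96, 11.74, 11.74, 10.69, 10.69, 10.47, 10.47, 10.47
The 2 values of 11.74 occupy positions 3–4 → average rank (3+4)/2 = 3.5.
The 2 values of 10.69 occupy positions 5–6 → average rank (5+6)/2 = 5.5.
The 3 values of 10.47 occupy positions 7–9 → average rank 8.
Lia has value 11.74 s → rank 3.5.

3.5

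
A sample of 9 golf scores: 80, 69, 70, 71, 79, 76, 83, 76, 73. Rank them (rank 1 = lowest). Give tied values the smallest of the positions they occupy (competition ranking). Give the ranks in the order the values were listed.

8, 1, 2, 3, 7, 5, 9, 5, 4

Sorted (ascending): 69, 70, 71, 73, 76, 76, 79, 80, 83
The 2 values of 76 occupy positions 5–6 → each gets rank 5.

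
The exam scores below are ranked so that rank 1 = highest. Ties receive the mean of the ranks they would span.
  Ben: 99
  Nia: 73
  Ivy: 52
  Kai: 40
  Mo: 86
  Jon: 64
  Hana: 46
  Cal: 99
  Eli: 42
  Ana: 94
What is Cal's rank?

1.5

Sorted (descending): 99, 99, 94, 86, 73, 64, 52, 46, 42, 40
The 2 values of 99 occupy positions 1–2 → average rank (1+2)/2 = 1.5.
Cal has value 99 → rank 1.5.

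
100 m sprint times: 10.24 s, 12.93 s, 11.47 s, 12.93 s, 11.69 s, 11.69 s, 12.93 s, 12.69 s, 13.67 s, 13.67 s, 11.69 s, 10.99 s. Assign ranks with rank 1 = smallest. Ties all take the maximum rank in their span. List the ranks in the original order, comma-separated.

1, 10, 3, 10, 6, 6, 10, 7, 12, 12, 6, 2

Sorted (ascending): 10.24, 10.99, 11.47, 11.69, 11.69, 11.69, 12.69, 12.93, 12.93, 12.93, 13.67, 13.67
The 3 values of 11.69 occupy positions 4–6 → each gets rank 6.
The 3 values of 12.93 occupy positions 8–10 → each gets rank 10.
The 2 values of 13.67 occupy positions 11–12 → each gets rank 12.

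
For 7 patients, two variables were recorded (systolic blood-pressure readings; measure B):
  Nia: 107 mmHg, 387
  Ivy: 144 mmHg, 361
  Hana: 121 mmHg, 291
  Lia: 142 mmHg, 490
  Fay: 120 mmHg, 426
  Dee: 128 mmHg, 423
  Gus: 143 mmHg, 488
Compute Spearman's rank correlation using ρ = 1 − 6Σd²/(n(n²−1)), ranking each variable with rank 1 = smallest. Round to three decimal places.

0.179

Ranks of variable 1: 1, 7, 3, 5, 2, 4, 6
Ranks of variable 2: 3, 2, 1, 7, 5, 4, 6
d = r₁ − r₂: -2, 5, 2, -2, -3, 0, 0
d²: 4, 25, 4, 4, 9, 0, 0; Σd² = 46
ρ = 1 − 6·46/(7·48) = 1 − 276/336 = 0.179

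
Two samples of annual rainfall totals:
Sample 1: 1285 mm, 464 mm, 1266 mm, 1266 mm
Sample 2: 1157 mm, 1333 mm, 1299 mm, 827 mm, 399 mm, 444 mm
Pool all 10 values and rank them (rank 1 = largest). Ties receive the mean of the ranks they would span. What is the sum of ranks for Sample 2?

35

Sorted (descending): 1333, 1299, 1285, 1266, 1266, 1157, 827, 464, 444, 399
The 2 values of 1266 occupy positions 4–5 → average rank (4+5)/2 = 4.5.
Sample 2 values → pooled ranks: 1157→6, 1333→1, 1299→2, 827→7, 399→10, 444→9
Rank sum = 6 + 1 + 2 + 7 + 10 + 9 = 35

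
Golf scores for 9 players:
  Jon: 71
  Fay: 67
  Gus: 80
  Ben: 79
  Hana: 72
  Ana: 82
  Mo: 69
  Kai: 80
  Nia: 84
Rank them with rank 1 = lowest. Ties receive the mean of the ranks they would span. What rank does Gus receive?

6.5

Sorted (ascending): 67, 69, 71, 72, 79, 80, 80, 82, 84
The 2 values of 80 occupy positions 6–7 → average rank (6+7)/2 = 6.5.
Gus has value 80 → rank 6.5.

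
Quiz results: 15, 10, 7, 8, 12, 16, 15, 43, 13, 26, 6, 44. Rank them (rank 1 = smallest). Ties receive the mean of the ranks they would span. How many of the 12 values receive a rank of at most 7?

6

Sorted (ascending): 6, 7, 8, 10, 12, 13, 15, 15, 16, 26, 43, 44
The 2 values of 15 occupy positions 7–8 → average rank (7+8)/2 = 7.5.
Ranks ≤ 7: {1, 2, 3, 4, 5, 6} → 6 values.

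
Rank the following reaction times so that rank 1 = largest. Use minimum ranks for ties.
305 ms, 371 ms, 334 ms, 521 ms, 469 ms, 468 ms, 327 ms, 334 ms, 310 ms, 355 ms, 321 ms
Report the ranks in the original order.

Sorted (descending): 521, 469, 468, 371, 355, 334, 334, 327, 321, 310, 305
The 2 values of 334 occupy positions 6–7 → each gets rank 6.

11, 4, 6, 1, 2, 3, 8, 6, 10, 5, 9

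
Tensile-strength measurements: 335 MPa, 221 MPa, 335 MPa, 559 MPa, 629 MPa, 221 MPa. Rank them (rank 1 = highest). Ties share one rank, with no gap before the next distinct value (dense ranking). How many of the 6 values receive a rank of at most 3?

Sorted (descending): 629, 559, 335, 335, 221, 221
The 2 values of 335 share dense rank 3.
The 2 values of 221 share dense rank 4.
Remaining distinct values take the next consecutive integers.
Ranks ≤ 3: {1, 2, 3, 3} → 4 values.

4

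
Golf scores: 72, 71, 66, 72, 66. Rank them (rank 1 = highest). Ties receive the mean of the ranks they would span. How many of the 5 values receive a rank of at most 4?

3

Sorted (descending): 72, 72, 71, 66, 66
The 2 values of 72 occupy positions 1–2 → average rank (1+2)/2 = 1.5.
The 2 values of 66 occupy positions 4–5 → average rank (4+5)/2 = 4.5.
Ranks ≤ 4: {1.5, 1.5, 3} → 3 values.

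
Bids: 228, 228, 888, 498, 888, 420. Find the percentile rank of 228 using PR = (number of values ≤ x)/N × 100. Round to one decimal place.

33.3

N = 6.
Strictly below 228: 0. Equal to 228: 2.
PR = 2/6 × 100 = 33.3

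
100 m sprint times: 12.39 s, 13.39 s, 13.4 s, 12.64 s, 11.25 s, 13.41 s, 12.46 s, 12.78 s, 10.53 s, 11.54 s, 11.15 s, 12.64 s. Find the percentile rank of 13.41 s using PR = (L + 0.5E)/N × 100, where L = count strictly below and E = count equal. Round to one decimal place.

95.8

N = 12.
Strictly below 13.41: 11. Equal to 13.41: 1.
PR = (11 + 0.5·1)/12 × 100 = 95.8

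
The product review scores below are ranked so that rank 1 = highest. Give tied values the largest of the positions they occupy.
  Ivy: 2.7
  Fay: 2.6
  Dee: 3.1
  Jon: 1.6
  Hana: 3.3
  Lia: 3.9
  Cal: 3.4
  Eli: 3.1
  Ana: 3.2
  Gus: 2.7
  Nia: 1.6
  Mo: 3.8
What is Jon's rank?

12

Sorted (descending): 3.9, 3.8, 3.4, 3.3, 3.2, 3.1, 3.1, 2.7, 2.7, 2.6, 1.6, 1.6
The 2 values of 3.1 occupy positions 6–7 → each gets rank 7.
The 2 values of 2.7 occupy positions 8–9 → each gets rank 9.
The 2 values of 1.6 occupy positions 11–12 → each gets rank 12.
Jon has value 1.6 → rank 12.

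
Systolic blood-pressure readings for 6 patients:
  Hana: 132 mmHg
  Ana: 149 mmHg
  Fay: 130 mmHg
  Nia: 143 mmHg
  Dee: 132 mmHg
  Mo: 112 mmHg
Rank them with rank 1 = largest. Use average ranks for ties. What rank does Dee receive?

Sorted (descending): 149, 143, 132, 132, 130, 112
The 2 values of 132 occupy positions 3–4 → average rank (3+4)/2 = 3.5.
Dee has value 132 mmHg → rank 3.5.

3.5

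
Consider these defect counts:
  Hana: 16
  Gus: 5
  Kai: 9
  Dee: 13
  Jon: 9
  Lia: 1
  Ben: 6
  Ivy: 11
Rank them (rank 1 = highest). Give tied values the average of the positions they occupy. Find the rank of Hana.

1

Sorted (descending): 16, 13, 11, 9, 9, 6, 5, 1
The 2 values of 9 occupy positions 4–5 → average rank (4+5)/2 = 4.5.
Hana has value 16 → rank 1.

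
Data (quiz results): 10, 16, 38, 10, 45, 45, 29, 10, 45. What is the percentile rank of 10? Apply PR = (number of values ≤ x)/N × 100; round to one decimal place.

N = 9.
Strictly below 10: 0. Equal to 10: 3.
PR = 3/9 × 100 = 33.3

33.3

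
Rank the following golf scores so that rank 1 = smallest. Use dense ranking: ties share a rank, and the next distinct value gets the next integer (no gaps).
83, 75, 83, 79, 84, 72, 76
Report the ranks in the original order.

5, 2, 5, 4, 6, 1, 3

Sorted (ascending): 72, 75, 76, 79, 83, 83, 84
The 2 values of 83 share dense rank 5.
Remaining distinct values take the next consecutive integers.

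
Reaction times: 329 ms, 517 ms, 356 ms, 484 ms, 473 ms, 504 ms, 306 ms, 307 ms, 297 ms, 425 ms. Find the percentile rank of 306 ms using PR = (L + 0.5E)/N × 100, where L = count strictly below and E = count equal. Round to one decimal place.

N = 10.
Strictly below 306: 1. Equal to 306: 1.
PR = (1 + 0.5·1)/10 × 100 = 15.0

15.0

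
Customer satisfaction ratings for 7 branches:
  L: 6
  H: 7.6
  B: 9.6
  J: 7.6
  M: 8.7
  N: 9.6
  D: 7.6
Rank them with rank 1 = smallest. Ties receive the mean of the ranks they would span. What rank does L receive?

1

Sorted (ascending): 6, 7.6, 7.6, 7.6, 8.7, 9.6, 9.6
The 3 values of 7.6 occupy positions 2–4 → average rank 3.
The 2 values of 9.6 occupy positions 6–7 → average rank (6+7)/2 = 6.5.
L has value 6 → rank 1.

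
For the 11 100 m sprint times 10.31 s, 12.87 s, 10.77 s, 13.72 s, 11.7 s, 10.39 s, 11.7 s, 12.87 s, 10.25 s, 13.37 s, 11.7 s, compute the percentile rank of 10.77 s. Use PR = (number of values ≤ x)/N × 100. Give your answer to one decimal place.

36.4

N = 11.
Strictly below 10.77: 3. Equal to 10.77: 1.
PR = 4/11 × 100 = 36.4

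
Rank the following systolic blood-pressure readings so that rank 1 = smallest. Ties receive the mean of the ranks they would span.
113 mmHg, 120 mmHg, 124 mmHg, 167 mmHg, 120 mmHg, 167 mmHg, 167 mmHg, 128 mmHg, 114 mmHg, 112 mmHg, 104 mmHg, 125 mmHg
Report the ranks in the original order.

3, 5.5, 7, 11, 5.5, 11, 11, 9, 4, 2, 1, 8

Sorted (ascending): 104, 112, 113, 114, 120, 120, 124, 125, 128, 167, 167, 167
The 2 values of 120 occupy positions 5–6 → average rank (5+6)/2 = 5.5.
The 3 values of 167 occupy positions 10–12 → average rank 11.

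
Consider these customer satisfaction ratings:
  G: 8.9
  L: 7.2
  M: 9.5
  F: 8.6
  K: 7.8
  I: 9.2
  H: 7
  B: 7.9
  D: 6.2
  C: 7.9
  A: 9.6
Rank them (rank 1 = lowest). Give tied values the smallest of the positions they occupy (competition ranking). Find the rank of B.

5

Sorted (ascending): 6.2, 7, 7.2, 7.8, 7.9, 7.9, 8.6, 8.9, 9.2, 9.5, 9.6
The 2 values of 7.9 occupy positions 5–6 → each gets rank 5.
B has value 7.9 → rank 5.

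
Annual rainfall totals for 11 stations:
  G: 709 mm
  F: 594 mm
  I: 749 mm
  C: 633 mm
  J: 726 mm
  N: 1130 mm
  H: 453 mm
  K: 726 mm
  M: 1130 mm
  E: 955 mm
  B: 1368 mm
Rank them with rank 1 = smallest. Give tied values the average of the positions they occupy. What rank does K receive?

5.5

Sorted (ascending): 453, 594, 633, 709, 726, 726, 749, 955, 1130, 1130, 1368
The 2 values of 726 occupy positions 5–6 → average rank (5+6)/2 = 5.5.
The 2 values of 1130 occupy positions 9–10 → average rank (9+10)/2 = 9.5.
K has value 726 mm → rank 5.5.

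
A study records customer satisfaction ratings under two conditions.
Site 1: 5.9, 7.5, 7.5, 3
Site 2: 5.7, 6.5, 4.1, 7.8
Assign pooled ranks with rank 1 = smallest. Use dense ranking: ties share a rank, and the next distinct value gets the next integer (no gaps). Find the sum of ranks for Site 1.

Sorted (ascending): 3, 4.1, 5.7, 5.9, 6.5, 7.5, 7.5, 7.8
The 2 values of 7.5 share dense rank 6.
Remaining distinct values take the next consecutive integers.
Site 1 values → pooled ranks: 5.9→4, 7.5→6, 7.5→6, 3→1
Rank sum = 4 + 6 + 6 + 1 = 17

17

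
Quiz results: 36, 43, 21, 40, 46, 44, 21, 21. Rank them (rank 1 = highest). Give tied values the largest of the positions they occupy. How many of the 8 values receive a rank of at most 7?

5

Sorted (descending): 46, 44, 43, 40, 36, 21, 21, 21
The 3 values of 21 occupy positions 6–8 → each gets rank 8.
Ranks ≤ 7: {1, 2, 3, 4, 5} → 5 values.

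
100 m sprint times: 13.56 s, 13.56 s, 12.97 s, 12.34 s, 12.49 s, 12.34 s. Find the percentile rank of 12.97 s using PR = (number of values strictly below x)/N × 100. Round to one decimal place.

50.0

N = 6.
Strictly below 12.97: 3. Equal to 12.97: 1.
PR = 3/6 × 100 = 50.0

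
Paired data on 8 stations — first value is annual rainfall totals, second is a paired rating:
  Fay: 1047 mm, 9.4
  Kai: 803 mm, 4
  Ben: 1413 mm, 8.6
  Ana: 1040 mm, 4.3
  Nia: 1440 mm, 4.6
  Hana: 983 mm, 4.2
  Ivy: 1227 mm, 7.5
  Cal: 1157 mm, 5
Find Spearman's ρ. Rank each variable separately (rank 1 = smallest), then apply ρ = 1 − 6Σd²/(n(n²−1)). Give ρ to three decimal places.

Ranks of variable 1: 4, 1, 7, 3, 8, 2, 6, 5
Ranks of variable 2: 8, 1, 7, 3, 4, 2, 6, 5
d = r₁ − r₂: -4, 0, 0, 0, 4, 0, 0, 0
d²: 16, 0, 0, 0, 16, 0, 0, 0; Σd² = 32
ρ = 1 − 6·32/(8·63) = 1 − 192/504 = 0.619

0.619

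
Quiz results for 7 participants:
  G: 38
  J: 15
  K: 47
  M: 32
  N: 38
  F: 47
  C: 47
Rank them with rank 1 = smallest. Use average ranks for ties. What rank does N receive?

3.5

Sorted (ascending): 15, 32, 38, 38, 47, 47, 47
The 2 values of 38 occupy positions 3–4 → average rank (3+4)/2 = 3.5.
The 3 values of 47 occupy positions 5–7 → average rank 6.
N has value 38 → rank 3.5.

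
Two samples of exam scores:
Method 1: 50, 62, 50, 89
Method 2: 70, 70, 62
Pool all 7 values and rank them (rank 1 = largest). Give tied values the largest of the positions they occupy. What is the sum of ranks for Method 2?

11

Sorted (descending): 89, 70, 70, 62, 62, 50, 50
The 2 values of 70 occupy positions 2–3 → each gets rank 3.
The 2 values of 62 occupy positions 4–5 → each gets rank 5.
The 2 values of 50 occupy positions 6–7 → each gets rank 7.
Method 2 values → pooled ranks: 70→3, 70→3, 62→5
Rank sum = 3 + 3 + 5 = 11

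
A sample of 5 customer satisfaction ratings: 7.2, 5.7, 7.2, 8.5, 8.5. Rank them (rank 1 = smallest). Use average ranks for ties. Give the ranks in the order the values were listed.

Sorted (ascending): 5.7, 7.2, 7.2, 8.5, 8.5
The 2 values of 7.2 occupy positions 2–3 → average rank (2+3)/2 = 2.5.
The 2 values of 8.5 occupy positions 4–5 → average rank (4+5)/2 = 4.5.

2.5, 1, 2.5, 4.5, 4.5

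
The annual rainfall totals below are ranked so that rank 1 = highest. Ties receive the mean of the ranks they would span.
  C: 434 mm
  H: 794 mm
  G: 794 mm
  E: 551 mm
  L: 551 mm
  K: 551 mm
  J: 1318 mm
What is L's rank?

Sorted (descending): 1318, 794, 794, 551, 551, 551, 434
The 2 values of 794 occupy positions 2–3 → average rank (2+3)/2 = 2.5.
The 3 values of 551 occupy positions 4–6 → average rank 5.
L has value 551 mm → rank 5.

5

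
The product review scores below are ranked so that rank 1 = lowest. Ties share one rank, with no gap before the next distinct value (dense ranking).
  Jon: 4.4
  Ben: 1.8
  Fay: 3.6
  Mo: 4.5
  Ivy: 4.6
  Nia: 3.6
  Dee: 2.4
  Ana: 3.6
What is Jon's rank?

Sorted (ascending): 1.8, 2.4, 3.6, 3.6, 3.6, 4.4, 4.5, 4.6
The 3 values of 3.6 share dense rank 3.
Remaining distinct values take the next consecutive integers.
Jon has value 4.4 → rank 4.

4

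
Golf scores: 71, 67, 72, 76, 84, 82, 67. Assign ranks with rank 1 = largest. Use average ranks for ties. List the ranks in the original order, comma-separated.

5, 6.5, 4, 3, 1, 2, 6.5

Sorted (descending): 84, 82, 76, 72, 71, 67, 67
The 2 values of 67 occupy positions 6–7 → average rank (6+7)/2 = 6.5.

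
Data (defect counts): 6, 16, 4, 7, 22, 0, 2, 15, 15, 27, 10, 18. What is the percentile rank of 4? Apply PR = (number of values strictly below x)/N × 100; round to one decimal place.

N = 12.
Strictly below 4: 2. Equal to 4: 1.
PR = 2/12 × 100 = 16.7

16.7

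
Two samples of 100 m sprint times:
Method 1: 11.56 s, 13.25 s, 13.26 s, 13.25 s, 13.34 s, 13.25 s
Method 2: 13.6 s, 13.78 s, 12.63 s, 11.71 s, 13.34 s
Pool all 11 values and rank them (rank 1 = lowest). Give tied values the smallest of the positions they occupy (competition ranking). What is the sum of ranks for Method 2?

34

Sorted (ascending): 11.56, 11.71, 12.63, 13.25, 13.25, 13.25, 13.26, 13.34, 13.34, 13.6, 13.78
The 3 values of 13.25 occupy positions 4–6 → each gets rank 4.
The 2 values of 13.34 occupy positions 8–9 → each gets rank 8.
Method 2 values → pooled ranks: 13.6→10, 13.78→11, 12.63→3, 11.71→2, 13.34→8
Rank sum = 10 + 11 + 3 + 2 + 8 = 34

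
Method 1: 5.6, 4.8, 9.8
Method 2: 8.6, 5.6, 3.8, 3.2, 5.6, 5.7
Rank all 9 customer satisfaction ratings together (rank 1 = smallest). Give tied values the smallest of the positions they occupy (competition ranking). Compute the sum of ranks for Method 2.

Sorted (ascending): 3.2, 3.8, 4.8, 5.6, 5.6, 5.6, 5.7, 8.6, 9.8
The 3 values of 5.6 occupy positions 4–6 → each gets rank 4.
Method 2 values → pooled ranks: 8.6→8, 5.6→4, 3.8→2, 3.2→1, 5.6→4, 5.7→7
Rank sum = 8 + 4 + 2 + 1 + 4 + 7 = 26

26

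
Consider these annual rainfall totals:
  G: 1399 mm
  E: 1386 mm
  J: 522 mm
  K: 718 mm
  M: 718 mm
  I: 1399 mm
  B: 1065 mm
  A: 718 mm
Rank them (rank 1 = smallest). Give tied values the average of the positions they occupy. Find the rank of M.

3

Sorted (ascending): 522, 718, 718, 718, 1065, 1386, 1399, 1399
The 3 values of 718 occupy positions 2–4 → average rank 3.
The 2 values of 1399 occupy positions 7–8 → average rank (7+8)/2 = 7.5.
M has value 718 mm → rank 3.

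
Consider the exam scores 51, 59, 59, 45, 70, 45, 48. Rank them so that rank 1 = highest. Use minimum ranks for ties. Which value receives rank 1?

Sorted (descending): 70, 59, 59, 51, 48, 45, 45
The 2 values of 59 occupy positions 2–3 → each gets rank 2.
The 2 values of 45 occupy positions 6–7 → each gets rank 6.
Rank 1 → value 70.

70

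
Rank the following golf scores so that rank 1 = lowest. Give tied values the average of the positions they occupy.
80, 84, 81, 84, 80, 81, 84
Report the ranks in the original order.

Sorted (ascending): 80, 80, 81, 81, 84, 84, 84
The 2 values of 80 occupy positions 1–2 → average rank (1+2)/2 = 1.5.
The 2 values of 81 occupy positions 3–4 → average rank (3+4)/2 = 3.5.
The 3 values of 84 occupy positions 5–7 → average rank 6.

1.5, 6, 3.5, 6, 1.5, 3.5, 6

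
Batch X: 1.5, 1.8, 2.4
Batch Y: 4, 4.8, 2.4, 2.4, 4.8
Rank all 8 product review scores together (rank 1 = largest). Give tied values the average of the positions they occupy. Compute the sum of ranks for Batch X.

Sorted (descending): 4.8, 4.8, 4, 2.4, 2.4, 2.4, 1.8, 1.5
The 2 values of 4.8 occupy positions 1–2 → average rank (1+2)/2 = 1.5.
The 3 values of 2.4 occupy positions 4–6 → average rank 5.
Batch X values → pooled ranks: 1.5→8, 1.8→7, 2.4→5
Rank sum = 8 + 7 + 5 = 20

20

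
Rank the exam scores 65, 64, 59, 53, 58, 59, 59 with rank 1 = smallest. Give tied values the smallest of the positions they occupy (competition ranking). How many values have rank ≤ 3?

5

Sorted (ascending): 53, 58, 59, 59, 59, 64, 65
The 3 values of 59 occupy positions 3–5 → each gets rank 3.
Ranks ≤ 3: {1, 2, 3, 3, 3} → 5 values.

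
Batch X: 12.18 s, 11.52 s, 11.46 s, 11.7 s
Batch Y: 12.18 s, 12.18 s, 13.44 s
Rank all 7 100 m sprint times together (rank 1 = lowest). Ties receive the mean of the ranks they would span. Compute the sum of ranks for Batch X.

11

Sorted (ascending): 11.46, 11.52, 11.7, 12.18, 12.18, 12.18, 13.44
The 3 values of 12.18 occupy positions 4–6 → average rank 5.
Batch X values → pooled ranks: 12.18→5, 11.52→2, 11.46→1, 11.7→3
Rank sum = 5 + 2 + 1 + 3 = 11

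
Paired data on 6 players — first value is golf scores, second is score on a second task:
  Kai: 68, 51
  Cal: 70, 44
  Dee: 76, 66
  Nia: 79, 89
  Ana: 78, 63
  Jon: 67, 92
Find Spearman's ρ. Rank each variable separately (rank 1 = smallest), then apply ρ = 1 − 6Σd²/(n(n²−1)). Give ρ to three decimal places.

Ranks of variable 1: 2, 3, 4, 6, 5, 1
Ranks of variable 2: 2, 1, 4, 5, 3, 6
d = r₁ − r₂: 0, 2, 0, 1, 2, -5
d²: 0, 4, 0, 1, 4, 25; Σd² = 34
ρ = 1 − 6·34/(6·35) = 1 − 204/210 = 0.029

0.029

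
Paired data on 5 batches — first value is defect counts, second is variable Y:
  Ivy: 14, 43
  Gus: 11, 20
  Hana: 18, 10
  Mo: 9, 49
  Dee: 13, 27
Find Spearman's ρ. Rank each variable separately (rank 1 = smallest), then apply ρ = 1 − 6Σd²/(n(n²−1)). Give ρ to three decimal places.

Ranks of variable 1: 4, 2, 5, 1, 3
Ranks of variable 2: 4, 2, 1, 5, 3
d = r₁ − r₂: 0, 0, 4, -4, 0
d²: 0, 0, 16, 16, 0; Σd² = 32
ρ = 1 − 6·32/(5·24) = 1 − 192/120 = -0.600

-0.600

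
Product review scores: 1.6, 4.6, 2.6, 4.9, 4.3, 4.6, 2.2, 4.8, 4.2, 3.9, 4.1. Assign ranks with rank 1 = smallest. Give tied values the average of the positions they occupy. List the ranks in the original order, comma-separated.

1, 8.5, 3, 11, 7, 8.5, 2, 10, 6, 4, 5

Sorted (ascending): 1.6, 2.2, 2.6, 3.9, 4.1, 4.2, 4.3, 4.6, 4.6, 4.8, 4.9
The 2 values of 4.6 occupy positions 8–9 → average rank (8+9)/2 = 8.5.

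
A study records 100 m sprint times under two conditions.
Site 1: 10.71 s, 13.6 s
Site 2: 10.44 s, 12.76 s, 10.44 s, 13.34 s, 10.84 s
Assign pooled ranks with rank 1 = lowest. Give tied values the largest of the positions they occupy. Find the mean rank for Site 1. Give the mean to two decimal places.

Sorted (ascending): 10.44, 10.44, 10.71, 10.84, 12.76, 13.34, 13.6
The 2 values of 10.44 occupy positions 1–2 → each gets rank 2.
Site 1 values → pooled ranks: 10.71→3, 13.6→7
Mean rank = (3 + 7) / 2 = 5.00

5.00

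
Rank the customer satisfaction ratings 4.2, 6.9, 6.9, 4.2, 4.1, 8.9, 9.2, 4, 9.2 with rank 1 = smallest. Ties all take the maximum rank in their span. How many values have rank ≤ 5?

Sorted (ascending): 4, 4.1, 4.2, 4.2, 6.9, 6.9, 8.9, 9.2, 9.2
The 2 values of 4.2 occupy positions 3–4 → each gets rank 4.
The 2 values of 6.9 occupy positions 5–6 → each gets rank 6.
The 2 values of 9.2 occupy positions 8–9 → each gets rank 9.
Ranks ≤ 5: {1, 2, 4, 4} → 4 values.

4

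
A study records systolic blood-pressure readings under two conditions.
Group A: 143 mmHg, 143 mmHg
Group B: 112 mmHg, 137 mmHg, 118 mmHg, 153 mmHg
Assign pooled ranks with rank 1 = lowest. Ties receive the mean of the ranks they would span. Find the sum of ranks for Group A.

9

Sorted (ascending): 112, 118, 137, 143, 143, 153
The 2 values of 143 occupy positions 4–5 → average rank (4+5)/2 = 4.5.
Group A values → pooled ranks: 143→4.5, 143→4.5
Rank sum = 4.5 + 4.5 = 9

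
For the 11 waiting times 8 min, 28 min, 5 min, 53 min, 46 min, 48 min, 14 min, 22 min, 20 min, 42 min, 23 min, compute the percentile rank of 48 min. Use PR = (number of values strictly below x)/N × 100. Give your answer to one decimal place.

81.8

N = 11.
Strictly below 48: 9. Equal to 48: 1.
PR = 9/11 × 100 = 81.8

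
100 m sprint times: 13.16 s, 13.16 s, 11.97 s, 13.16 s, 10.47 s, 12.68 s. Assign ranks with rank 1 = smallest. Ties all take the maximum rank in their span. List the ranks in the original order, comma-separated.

6, 6, 2, 6, 1, 3

Sorted (ascending): 10.47, 11.97, 12.68, 13.16, 13.16, 13.16
The 3 values of 13.16 occupy positions 4–6 → each gets rank 6.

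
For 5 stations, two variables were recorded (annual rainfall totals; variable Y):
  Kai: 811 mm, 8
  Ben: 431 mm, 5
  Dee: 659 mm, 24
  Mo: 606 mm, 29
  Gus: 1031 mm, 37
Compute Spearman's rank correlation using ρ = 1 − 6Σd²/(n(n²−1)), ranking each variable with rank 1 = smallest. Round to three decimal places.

0.600

Ranks of variable 1: 4, 1, 3, 2, 5
Ranks of variable 2: 2, 1, 3, 4, 5
d = r₁ − r₂: 2, 0, 0, -2, 0
d²: 4, 0, 0, 4, 0; Σd² = 8
ρ = 1 − 6·8/(5·24) = 1 − 48/120 = 0.600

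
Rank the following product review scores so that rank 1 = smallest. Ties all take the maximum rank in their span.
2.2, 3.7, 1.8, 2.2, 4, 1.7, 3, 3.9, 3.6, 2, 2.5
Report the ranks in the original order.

Sorted (ascending): 1.7, 1.8, 2, 2.2, 2.2, 2.5, 3, 3.6, 3.7, 3.9, 4
The 2 values of 2.2 occupy positions 4–5 → each gets rank 5.

5, 9, 2, 5, 11, 1, 7, 10, 8, 3, 6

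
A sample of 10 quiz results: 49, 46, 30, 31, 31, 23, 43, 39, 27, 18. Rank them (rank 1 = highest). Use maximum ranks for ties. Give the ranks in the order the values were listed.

1, 2, 7, 6, 6, 9, 3, 4, 8, 10

Sorted (descending): 49, 46, 43, 39, 31, 31, 30, 27, 23, 18
The 2 values of 31 occupy positions 5–6 → each gets rank 6.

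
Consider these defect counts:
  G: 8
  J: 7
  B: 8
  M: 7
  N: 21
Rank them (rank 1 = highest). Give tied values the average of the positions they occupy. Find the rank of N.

Sorted (descending): 21, 8, 8, 7, 7
The 2 values of 8 occupy positions 2–3 → average rank (2+3)/2 = 2.5.
The 2 values of 7 occupy positions 4–5 → average rank (4+5)/2 = 4.5.
N has value 21 → rank 1.

1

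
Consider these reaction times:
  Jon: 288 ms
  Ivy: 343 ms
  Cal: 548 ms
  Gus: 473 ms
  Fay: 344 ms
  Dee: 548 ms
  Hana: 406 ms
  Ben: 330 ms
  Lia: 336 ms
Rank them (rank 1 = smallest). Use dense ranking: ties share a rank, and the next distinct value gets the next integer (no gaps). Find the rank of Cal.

Sorted (ascending): 288, 330, 336, 343, 344, 406, 473, 548, 548
The 2 values of 548 share dense rank 8.
Remaining distinct values take the next consecutive integers.
Cal has value 548 ms → rank 8.

8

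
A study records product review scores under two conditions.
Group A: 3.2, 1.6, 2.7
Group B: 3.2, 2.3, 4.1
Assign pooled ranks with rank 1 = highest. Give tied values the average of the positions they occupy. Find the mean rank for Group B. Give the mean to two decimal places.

Sorted (descending): 4.1, 3.2, 3.2, 2.7, 2.3, 1.6
The 2 values of 3.2 occupy positions 2–3 → average rank (2+3)/2 = 2.5.
Group B values → pooled ranks: 3.2→2.5, 2.3→5, 4.1→1
Mean rank = (2.5 + 5 + 1) / 3 = 2.83

2.83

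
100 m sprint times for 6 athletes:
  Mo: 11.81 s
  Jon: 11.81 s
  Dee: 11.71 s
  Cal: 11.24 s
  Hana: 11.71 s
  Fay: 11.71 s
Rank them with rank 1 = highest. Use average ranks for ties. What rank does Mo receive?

Sorted (descending): 11.81, 11.81, 11.71, 11.71, 11.71, 11.24
The 2 values of 11.81 occupy positions 1–2 → average rank (1+2)/2 = 1.5.
The 3 values of 11.71 occupy positions 3–5 → average rank 4.
Mo has value 11.81 s → rank 1.5.

1.5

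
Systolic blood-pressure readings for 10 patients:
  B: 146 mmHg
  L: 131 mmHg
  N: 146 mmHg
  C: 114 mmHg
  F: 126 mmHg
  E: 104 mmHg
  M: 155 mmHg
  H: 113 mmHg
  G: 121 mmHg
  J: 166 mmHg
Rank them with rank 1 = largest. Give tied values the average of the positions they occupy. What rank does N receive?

3.5

Sorted (descending): 166, 155, 146, 146, 131, 126, 121, 114, 113, 104
The 2 values of 146 occupy positions 3–4 → average rank (3+4)/2 = 3.5.
N has value 146 mmHg → rank 3.5.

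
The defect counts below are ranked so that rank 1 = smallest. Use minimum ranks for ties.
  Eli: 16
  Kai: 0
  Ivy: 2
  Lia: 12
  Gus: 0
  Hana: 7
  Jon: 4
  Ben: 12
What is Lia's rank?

Sorted (ascending): 0, 0, 2, 4, 7, 12, 12, 16
The 2 values of 0 occupy positions 1–2 → each gets rank 1.
The 2 values of 12 occupy positions 6–7 → each gets rank 6.
Lia has value 12 → rank 6.

6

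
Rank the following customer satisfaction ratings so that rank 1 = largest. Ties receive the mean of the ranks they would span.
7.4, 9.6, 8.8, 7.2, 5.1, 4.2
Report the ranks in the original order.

3, 1, 2, 4, 5, 6

Sorted (descending): 9.6, 8.8, 7.4, 7.2, 5.1, 4.2
No ties — each value takes its position as its rank.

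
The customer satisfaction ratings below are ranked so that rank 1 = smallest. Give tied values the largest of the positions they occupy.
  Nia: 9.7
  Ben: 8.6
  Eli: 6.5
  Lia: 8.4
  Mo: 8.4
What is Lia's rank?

Sorted (ascending): 6.5, 8.4, 8.4, 8.6, 9.7
The 2 values of 8.4 occupy positions 2–3 → each gets rank 3.
Lia has value 8.4 → rank 3.

3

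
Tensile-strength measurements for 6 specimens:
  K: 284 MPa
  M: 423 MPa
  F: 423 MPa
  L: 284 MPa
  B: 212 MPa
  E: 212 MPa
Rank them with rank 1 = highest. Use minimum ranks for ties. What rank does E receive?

Sorted (descending): 423, 423, 284, 284, 212, 212
The 2 values of 423 occupy positions 1–2 → each gets rank 1.
The 2 values of 284 occupy positions 3–4 → each gets rank 3.
The 2 values of 212 occupy positions 5–6 → each gets rank 5.
E has value 212 MPa → rank 5.

5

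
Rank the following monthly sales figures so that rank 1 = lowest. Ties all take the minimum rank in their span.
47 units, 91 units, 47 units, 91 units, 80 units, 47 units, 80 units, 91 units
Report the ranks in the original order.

1, 6, 1, 6, 4, 1, 4, 6

Sorted (ascending): 47, 47, 47, 80, 80, 91, 91, 91
The 3 values of 47 occupy positions 1–3 → each gets rank 1.
The 2 values of 80 occupy positions 4–5 → each gets rank 4.
The 3 values of 91 occupy positions 6–8 → each gets rank 6.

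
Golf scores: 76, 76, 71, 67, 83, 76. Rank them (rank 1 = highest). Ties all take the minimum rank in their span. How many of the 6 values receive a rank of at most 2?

Sorted (descending): 83, 76, 76, 76, 71, 67
The 3 values of 76 occupy positions 2–4 → each gets rank 2.
Ranks ≤ 2: {1, 2, 2, 2} → 4 values.

4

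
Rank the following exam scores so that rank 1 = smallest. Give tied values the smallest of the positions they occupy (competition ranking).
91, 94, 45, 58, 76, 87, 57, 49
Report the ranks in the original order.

7, 8, 1, 4, 5, 6, 3, 2

Sorted (ascending): 45, 49, 57, 58, 76, 87, 91, 94
No ties — each value takes its position as its rank.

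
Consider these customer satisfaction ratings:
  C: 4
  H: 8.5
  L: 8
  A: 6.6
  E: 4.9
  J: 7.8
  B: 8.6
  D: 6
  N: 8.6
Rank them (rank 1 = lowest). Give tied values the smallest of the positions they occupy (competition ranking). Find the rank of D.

Sorted (ascending): 4, 4.9, 6, 6.6, 7.8, 8, 8.5, 8.6, 8.6
The 2 values of 8.6 occupy positions 8–9 → each gets rank 8.
D has value 6 → rank 3.

3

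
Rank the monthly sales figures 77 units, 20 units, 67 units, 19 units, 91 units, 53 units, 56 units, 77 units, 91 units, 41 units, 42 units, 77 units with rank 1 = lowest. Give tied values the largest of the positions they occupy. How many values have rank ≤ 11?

10

Sorted (ascending): 19, 20, 41, 42, 53, 56, 67, 77, 77, 77, 91, 91
The 3 values of 77 occupy positions 8–10 → each gets rank 10.
The 2 values of 91 occupy positions 11–12 → each gets rank 12.
Ranks ≤ 11: {1, 2, 3, 4, 5, 6, 7, 10, 10, 10} → 10 values.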